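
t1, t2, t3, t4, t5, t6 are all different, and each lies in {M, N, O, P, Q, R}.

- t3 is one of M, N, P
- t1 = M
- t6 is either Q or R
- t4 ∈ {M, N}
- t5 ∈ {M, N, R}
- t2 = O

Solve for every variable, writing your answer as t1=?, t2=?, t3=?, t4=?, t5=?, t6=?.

t1's domain is down to {M}, so t1 = M. So t3, t4, t5 can't be M.
t2 has just one choice, so t2 = O.
t4 must be N (only option left). So t3, t5 can't be N.
t5 has just one choice, so t5 = R. So t6 can't be R.
That leaves t6 = Q.
t3 has just one choice, so t3 = P.

t1=M, t2=O, t3=P, t4=N, t5=R, t6=Q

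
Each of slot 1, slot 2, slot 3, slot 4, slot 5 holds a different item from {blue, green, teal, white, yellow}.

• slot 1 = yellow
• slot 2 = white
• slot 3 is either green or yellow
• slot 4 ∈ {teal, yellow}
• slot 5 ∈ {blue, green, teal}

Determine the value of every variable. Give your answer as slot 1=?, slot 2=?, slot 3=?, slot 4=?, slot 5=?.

slot 1 has just one choice, so slot 1 = yellow. Strike yellow from slot 3, slot 4.
slot 2 must be white (only option left).
That leaves slot 3 = green. Eliminate green elsewhere: slot 5.
slot 4's domain is down to {teal}, so slot 4 = teal. Eliminate teal elsewhere: slot 5.
That leaves slot 5 = blue.

slot 1=yellow, slot 2=white, slot 3=green, slot 4=teal, slot 5=blue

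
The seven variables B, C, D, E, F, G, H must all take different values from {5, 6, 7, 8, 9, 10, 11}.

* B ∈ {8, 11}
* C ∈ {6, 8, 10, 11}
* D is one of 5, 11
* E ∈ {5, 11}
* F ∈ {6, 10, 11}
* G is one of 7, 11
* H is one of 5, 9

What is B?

The 7 variables together cover exactly {5, 6, 7, 8, 9, 10, 11} — 7 values for 7 variables — and 7 appears only in G's list, so G = 7.
The 6 still-open variables draw from only 6 values {5, 6, 8, 9, 10, 11}, so each is used; only H can be 9, hence H = 9.
D and E share exactly the 2 values {5, 11}; by pigeonhole those values go to them, so strike 5, 11 from B, C, F.
So B = 8.

8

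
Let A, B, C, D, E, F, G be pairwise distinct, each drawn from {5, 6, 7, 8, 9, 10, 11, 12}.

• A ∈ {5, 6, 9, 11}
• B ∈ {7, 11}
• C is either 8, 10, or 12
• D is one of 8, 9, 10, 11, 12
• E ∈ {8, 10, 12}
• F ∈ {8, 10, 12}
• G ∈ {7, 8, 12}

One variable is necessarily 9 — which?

D

C, E, F share exactly the 3 values {8, 10, 12}; by pigeonhole those values go to them, so strike 8, 10, 12 from D, G.
That leaves G = 7. Eliminate 7 elsewhere: B.
B has just one choice, so B = 11. Eliminate 11 elsewhere: A, D.
So 9 goes to D.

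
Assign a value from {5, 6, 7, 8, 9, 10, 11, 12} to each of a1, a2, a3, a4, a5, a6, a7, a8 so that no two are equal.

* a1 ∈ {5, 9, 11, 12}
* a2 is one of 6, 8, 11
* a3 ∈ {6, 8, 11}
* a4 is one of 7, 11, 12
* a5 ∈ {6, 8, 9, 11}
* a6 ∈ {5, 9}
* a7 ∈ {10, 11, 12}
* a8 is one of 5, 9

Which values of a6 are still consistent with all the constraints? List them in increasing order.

5, 9

Among the 8 variables, 7 fits only a4 (and all 8 values in {5, 6, 7, 8, 9, 10, 11, 12} must be used), so a4 = 7.
The 7 still-open variables draw from only 7 values {5, 6, 8, 9, 10, 11, 12}, so each is used; only a7 can be 10, hence a7 = 10.
The 6 still-open variables together cover exactly {5, 6, 8, 9, 11, 12} — 6 values for 6 variables — and 12 appears only in a1's list, so a1 = 12.
The 2 variables a6 and a8 are confined to {5, 9}, which locks those values in; drop them from a5.
No further eliminations apply; a6 can still be any of 5, 9.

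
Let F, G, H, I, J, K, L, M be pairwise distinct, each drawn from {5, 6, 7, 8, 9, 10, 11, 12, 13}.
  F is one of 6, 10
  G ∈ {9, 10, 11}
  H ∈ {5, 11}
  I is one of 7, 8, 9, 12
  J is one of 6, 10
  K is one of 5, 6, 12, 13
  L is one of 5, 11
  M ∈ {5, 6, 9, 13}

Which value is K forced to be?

12

F and J share exactly the 2 values {6, 10}; by pigeonhole those values go to them, so strike 6, 10 from G, K, M.
The 2 variables H and L are confined to {5, 11}, which locks those values in; drop them from G, K, M.
That leaves G = 9. So I, M can't be 9.
M's domain is down to {13}, so M = 13. So K can't be 13.
So K = 12.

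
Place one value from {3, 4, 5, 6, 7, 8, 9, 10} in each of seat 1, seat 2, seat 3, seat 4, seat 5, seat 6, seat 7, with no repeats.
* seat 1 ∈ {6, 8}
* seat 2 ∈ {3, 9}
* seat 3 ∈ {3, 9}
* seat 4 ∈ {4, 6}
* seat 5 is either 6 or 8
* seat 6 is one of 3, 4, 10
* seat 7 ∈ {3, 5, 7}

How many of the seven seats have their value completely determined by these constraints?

The 2 variables seat 1 and seat 5 are confined to {6, 8}, which locks those values in; drop them from seat 4.
seat 4 must be 4 (only option left). Strike 4 from seat 6.
The 2 variables seat 2 and seat 3 are confined to {3, 9}, which locks those values in; drop them from seat 6, seat 7.
That leaves seat 6 = 10.
Determined: seat 4=4, seat 6=10. The other seats each still have more than one consistent value. That makes 2.

2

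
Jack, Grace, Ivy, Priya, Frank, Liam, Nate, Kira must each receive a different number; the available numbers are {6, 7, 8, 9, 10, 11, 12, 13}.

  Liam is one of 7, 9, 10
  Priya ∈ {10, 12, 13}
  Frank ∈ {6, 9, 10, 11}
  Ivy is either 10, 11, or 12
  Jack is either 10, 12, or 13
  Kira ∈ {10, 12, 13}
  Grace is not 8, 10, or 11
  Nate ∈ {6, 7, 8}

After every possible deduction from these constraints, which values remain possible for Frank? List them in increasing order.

6, 9

The 8 variables together cover exactly {6, 7, 8, 9, 10, 11, 12, 13} — 8 values for 8 variables — and 8 appears only in Nate's list, so Nate = 8.
The 3 variables Jack, Priya, Kira are confined to {10, 12, 13}, which locks those values in; drop them from Grace, Ivy, Frank, Liam.
That leaves Ivy = 11. So Frank can't be 11.
No further eliminations apply; Frank can still be any of 6, 9.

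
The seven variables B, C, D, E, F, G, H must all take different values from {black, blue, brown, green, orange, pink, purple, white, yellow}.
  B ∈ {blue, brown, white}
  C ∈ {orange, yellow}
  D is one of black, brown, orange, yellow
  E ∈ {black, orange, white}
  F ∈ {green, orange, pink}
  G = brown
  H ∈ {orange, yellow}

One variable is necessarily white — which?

E

G has just one choice, so G = brown. Eliminate brown elsewhere: B, D.
C and H between them cover only {orange, yellow} — a naked pair. Remove those values from D, E, F.
D must be black (only option left). Strike black from E.
So white goes to E.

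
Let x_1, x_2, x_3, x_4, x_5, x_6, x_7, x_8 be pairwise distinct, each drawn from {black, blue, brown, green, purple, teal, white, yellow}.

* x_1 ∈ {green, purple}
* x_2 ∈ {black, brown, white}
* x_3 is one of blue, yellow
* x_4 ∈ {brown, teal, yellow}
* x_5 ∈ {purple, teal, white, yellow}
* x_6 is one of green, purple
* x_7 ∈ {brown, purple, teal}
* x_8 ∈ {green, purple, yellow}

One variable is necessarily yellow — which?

x_8

The 8 variables together cover exactly {black, blue, brown, green, purple, teal, white, yellow} — 8 values for 8 variables — and black appears only in x_2's list, so x_2 = black.
The 7 still-open variables together cover exactly {blue, brown, green, purple, teal, white, yellow} — 7 values for 7 variables — and blue appears only in x_3's list, so x_3 = blue.
The 6 still-open variables draw from only 6 values {brown, green, purple, teal, white, yellow}, so each is used; only x_5 can be white, hence x_5 = white.
The 2 variables x_1 and x_6 are confined to {green, purple}, which locks those values in; drop them from x_7, x_8.
So yellow goes to x_8.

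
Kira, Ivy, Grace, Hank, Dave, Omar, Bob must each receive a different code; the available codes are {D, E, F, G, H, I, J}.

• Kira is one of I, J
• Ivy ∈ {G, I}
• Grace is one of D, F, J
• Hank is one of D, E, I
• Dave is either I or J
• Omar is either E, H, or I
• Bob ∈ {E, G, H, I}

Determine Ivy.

G

The 7 variables draw from only 7 values {D, E, F, G, H, I, J}, so each is used; only Grace can be F, hence Grace = F.
The 6 still-open variables draw from only 6 values {D, E, G, H, I, J}, so each is used; only Hank can be D, hence Hank = D.
The 2 variables Kira and Dave are confined to {I, J}, which locks those values in; drop them from Ivy, Omar, Bob.
So Ivy = G.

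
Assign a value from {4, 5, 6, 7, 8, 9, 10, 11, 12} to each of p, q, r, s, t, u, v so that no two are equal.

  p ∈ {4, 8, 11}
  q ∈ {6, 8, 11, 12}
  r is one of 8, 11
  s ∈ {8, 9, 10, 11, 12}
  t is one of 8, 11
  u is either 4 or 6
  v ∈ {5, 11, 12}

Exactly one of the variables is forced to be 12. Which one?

The 2 variables r and t are confined to {8, 11}, which locks those values in; drop them from p, q, s, v.
p has just one choice, so p = 4. Strike 4 from u.
u's domain is down to {6}, so u = 6. Remove 6 from q.
So 12 goes to q.

q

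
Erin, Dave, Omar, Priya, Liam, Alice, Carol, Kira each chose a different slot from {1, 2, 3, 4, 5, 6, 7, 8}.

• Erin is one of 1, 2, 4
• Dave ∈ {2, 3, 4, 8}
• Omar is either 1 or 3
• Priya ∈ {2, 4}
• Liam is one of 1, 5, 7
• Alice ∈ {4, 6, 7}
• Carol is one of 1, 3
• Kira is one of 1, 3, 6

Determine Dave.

The 8 variables together cover exactly {1, 2, 3, 4, 5, 6, 7, 8} — 8 values for 8 variables — and 5 appears only in Liam's list, so Liam = 5.
The 7 still-open variables draw from only 7 values {1, 2, 3, 4, 6, 7, 8}, so each is used; only Alice can be 7, hence Alice = 7.
The 6 still-open variables together cover exactly {1, 2, 3, 4, 6, 8} — 6 values for 6 variables — and 6 appears only in Kira's list, so Kira = 6.
The 5 still-open variables draw from only 5 values {1, 2, 3, 4, 8}, so each is used; only Dave can be 8, hence Dave = 8.

8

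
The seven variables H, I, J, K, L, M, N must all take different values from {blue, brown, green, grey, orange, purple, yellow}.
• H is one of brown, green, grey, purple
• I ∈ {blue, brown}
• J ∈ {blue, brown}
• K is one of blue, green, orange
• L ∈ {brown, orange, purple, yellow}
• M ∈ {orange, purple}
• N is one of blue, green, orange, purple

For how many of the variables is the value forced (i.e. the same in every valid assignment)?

Among the 7 variables, grey fits only H (and all 7 values in {blue, brown, green, grey, orange, purple, yellow} must be used), so H = grey.
The 6 still-open variables draw from only 6 values {blue, brown, green, orange, purple, yellow}, so each is used; only L can be yellow, hence L = yellow.
The 2 variables I and J are confined to {blue, brown}, which locks those values in; drop them from K, N.
Determined: H=grey, L=yellow. The other variables each still have more than one consistent value. That makes 2.

2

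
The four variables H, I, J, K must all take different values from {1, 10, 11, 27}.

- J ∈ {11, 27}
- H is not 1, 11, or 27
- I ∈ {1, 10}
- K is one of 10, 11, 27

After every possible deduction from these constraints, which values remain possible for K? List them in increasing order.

H must be 10 (only option left). So I, K can't be 10.
I has just one choice, so I = 1.
No further eliminations apply; K can still be any of 11, 27.

11, 27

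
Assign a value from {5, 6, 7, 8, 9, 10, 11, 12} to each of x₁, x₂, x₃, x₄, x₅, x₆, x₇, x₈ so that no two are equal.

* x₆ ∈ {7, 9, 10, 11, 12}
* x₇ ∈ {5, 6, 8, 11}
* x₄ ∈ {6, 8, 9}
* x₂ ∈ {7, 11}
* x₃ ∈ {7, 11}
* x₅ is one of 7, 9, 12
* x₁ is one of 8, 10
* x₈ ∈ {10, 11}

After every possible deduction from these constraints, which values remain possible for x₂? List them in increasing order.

7, 11

The 8 variables draw from only 8 values {5, 6, 7, 8, 9, 10, 11, 12}, so each is used; only x₇ can be 5, hence x₇ = 5.
The 7 still-open variables together cover exactly {6, 7, 8, 9, 10, 11, 12} — 7 values for 7 variables — and 6 appears only in x₄'s list, so x₄ = 6.
The 6 still-open variables draw from only 6 values {7, 8, 9, 10, 11, 12}, so each is used; only x₁ can be 8, hence x₁ = 8.
x₂ and x₃ share exactly the 2 values {7, 11}; by pigeonhole those values go to them, so strike 7, 11 from x₅, x₆, x₈.
x₈ has just one choice, so x₈ = 10. Remove 10 from x₆.
No further eliminations apply; x₂ can still be any of 7, 11.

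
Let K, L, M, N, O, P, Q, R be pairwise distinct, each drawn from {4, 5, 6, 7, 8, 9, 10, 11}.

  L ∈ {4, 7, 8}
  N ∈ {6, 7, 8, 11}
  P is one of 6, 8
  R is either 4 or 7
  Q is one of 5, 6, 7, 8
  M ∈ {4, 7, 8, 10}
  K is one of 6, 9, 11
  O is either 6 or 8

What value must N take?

Among the 8 variables, 5 fits only Q (and all 8 values in {4, 5, 6, 7, 8, 9, 10, 11} must be used), so Q = 5.
The 7 still-open variables draw from only 7 values {4, 6, 7, 8, 9, 10, 11}, so each is used; only K can be 9, hence K = 9.
The 6 still-open variables draw from only 6 values {4, 6, 7, 8, 10, 11}, so each is used; only M can be 10, hence M = 10.
Among the 5 still-open variables, 11 fits only N (and all 5 values in {4, 6, 7, 8, 11} must be used), so N = 11.

11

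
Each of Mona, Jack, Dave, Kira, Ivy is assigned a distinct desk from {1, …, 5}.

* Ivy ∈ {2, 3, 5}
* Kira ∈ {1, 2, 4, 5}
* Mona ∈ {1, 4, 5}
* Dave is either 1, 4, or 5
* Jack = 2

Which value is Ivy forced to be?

3

Jack's domain is down to {2}, so Jack = 2. Strike 2 from Kira, Ivy.
The 4 still-open variables draw from only 4 values {1, 3, 4, 5}, so each is used; only Ivy can be 3, hence Ivy = 3.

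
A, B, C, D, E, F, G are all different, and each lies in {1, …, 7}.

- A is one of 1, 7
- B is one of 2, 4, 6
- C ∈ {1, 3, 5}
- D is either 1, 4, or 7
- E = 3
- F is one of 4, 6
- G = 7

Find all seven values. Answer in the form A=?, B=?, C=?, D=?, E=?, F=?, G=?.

A=1, B=2, C=5, D=4, E=3, F=6, G=7

E has just one choice, so E = 3. Eliminate 3 elsewhere: C.
G's domain is down to {7}, so G = 7. Eliminate 7 elsewhere: A, D.
A's domain is down to {1}, so A = 1. Eliminate 1 elsewhere: C, D.
That leaves C = 5.
D's domain is down to {4}, so D = 4. Strike 4 from B, F.
F's domain is down to {6}, so F = 6. Strike 6 from B.
B has just one choice, so B = 2.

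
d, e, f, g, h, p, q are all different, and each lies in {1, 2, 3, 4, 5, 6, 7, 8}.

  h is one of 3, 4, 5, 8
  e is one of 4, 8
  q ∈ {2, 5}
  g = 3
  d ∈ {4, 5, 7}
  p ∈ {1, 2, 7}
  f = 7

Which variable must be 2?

f's domain is down to {7}, so f = 7. Eliminate 7 elsewhere: d, p.
g's domain is down to {3}, so g = 3. Eliminate 3 elsewhere: h.
The 5 still-open variables draw from only 5 values {1, 2, 4, 5, 8}, so each is used; only p can be 1, hence p = 1.
The 4 still-open variables together cover exactly {2, 4, 5, 8} — 4 values for 4 variables — and 2 appears only in q's list, so q = 2.

q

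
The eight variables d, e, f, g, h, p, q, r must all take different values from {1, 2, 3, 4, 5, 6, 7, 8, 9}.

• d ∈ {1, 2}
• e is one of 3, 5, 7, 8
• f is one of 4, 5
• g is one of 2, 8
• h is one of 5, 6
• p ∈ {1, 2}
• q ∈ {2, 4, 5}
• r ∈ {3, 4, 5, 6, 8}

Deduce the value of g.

The 8 variables together cover exactly {1, 2, 3, 4, 5, 6, 7, 8} — 8 values for 8 variables — and 7 appears only in e's list, so e = 7.
Among the 7 still-open variables, 3 fits only r (and all 7 values in {1, 2, 3, 4, 5, 6, 8} must be used), so r = 3.
The 6 still-open variables draw from only 6 values {1, 2, 4, 5, 6, 8}, so each is used; only h can be 6, hence h = 6.
The 5 still-open variables together cover exactly {1, 2, 4, 5, 8} — 5 values for 5 variables — and 8 appears only in g's list, so g = 8.

8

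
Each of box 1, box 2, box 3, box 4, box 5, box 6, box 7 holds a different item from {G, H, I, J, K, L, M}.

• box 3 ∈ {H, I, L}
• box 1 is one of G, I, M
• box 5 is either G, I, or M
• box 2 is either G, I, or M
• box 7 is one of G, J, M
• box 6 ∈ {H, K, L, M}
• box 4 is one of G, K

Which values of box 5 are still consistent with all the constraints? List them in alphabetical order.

The 7 variables draw from only 7 values {G, H, I, J, K, L, M}, so each is used; only box 7 can be J, hence box 7 = J.
box 1, box 2, box 5 between them cover only {G, I, M} — a naked triple. Remove those values from box 3, box 4, box 6.
box 4 has just one choice, so box 4 = K. Strike K from box 6.
No further eliminations apply; box 5 can still be any of G, I, M.

G, I, M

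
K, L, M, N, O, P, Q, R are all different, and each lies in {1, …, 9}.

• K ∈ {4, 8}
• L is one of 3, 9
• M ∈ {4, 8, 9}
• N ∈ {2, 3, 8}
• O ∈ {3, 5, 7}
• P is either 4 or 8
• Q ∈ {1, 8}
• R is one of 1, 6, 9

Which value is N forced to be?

2

K and P share exactly the 2 values {4, 8}; by pigeonhole those values go to them, so strike 4, 8 from M, N, Q.
M's domain is down to {9}, so M = 9. Strike 9 from L, R.
Q has just one choice, so Q = 1. Strike 1 from R.
That leaves R = 6.
L has just one choice, so L = 3. Eliminate 3 elsewhere: N, O.
So N = 2.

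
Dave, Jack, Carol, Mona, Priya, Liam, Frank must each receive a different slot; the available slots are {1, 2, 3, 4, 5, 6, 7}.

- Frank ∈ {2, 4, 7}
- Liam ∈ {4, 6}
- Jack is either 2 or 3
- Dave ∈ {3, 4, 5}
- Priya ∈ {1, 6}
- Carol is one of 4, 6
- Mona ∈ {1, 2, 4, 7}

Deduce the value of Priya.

The 7 variables together cover exactly {1, 2, 3, 4, 5, 6, 7} — 7 values for 7 variables — and 5 appears only in Dave's list, so Dave = 5.
The 6 still-open variables together cover exactly {1, 2, 3, 4, 6, 7} — 6 values for 6 variables — and 3 appears only in Jack's list, so Jack = 3.
The 2 variables Carol and Liam are confined to {4, 6}, which locks those values in; drop them from Mona, Priya, Frank.
So Priya = 1.

1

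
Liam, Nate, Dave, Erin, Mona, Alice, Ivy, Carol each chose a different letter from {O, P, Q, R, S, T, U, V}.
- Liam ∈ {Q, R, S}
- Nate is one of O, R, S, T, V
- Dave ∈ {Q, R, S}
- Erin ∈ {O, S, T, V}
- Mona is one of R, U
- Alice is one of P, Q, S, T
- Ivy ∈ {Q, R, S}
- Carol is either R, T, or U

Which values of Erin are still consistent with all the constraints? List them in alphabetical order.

O, V

The 8 variables together cover exactly {O, P, Q, R, S, T, U, V} — 8 values for 8 variables — and P appears only in Alice's list, so Alice = P.
Liam, Dave, Ivy between them cover only {Q, R, S} — a naked triple. Remove those values from Nate, Erin, Mona, Carol.
Mona's domain is down to {U}, so Mona = U. Strike U from Carol.
Carol has just one choice, so Carol = T. Eliminate T elsewhere: Nate, Erin.
No further eliminations apply; Erin can still be any of O, V.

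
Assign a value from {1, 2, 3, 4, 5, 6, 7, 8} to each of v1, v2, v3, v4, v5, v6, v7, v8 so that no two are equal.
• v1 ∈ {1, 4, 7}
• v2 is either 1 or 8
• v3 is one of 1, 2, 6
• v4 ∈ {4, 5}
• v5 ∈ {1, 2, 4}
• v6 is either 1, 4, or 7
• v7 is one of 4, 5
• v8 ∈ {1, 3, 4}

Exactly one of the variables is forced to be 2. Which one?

v5

The 8 variables draw from only 8 values {1, 2, 3, 4, 5, 6, 7, 8}, so each is used; only v8 can be 3, hence v8 = 3.
Among the 7 still-open variables, 6 fits only v3 (and all 7 values in {1, 2, 4, 5, 6, 7, 8} must be used), so v3 = 6.
The 6 still-open variables draw from only 6 values {1, 2, 4, 5, 7, 8}, so each is used; only v5 can be 2, hence v5 = 2.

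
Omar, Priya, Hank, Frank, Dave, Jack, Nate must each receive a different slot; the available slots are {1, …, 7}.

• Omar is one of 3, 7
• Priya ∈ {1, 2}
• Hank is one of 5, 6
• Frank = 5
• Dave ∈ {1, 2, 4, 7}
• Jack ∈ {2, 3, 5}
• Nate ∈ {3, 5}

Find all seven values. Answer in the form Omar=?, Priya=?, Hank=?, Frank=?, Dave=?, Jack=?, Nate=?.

Omar=7, Priya=1, Hank=6, Frank=5, Dave=4, Jack=2, Nate=3

Frank's domain is down to {5}, so Frank = 5. So Hank, Jack, Nate can't be 5.
Nate must be 3 (only option left). So Omar, Jack can't be 3.
Omar must be 7 (only option left). Remove 7 from Dave.
Hank's domain is down to {6}, so Hank = 6.
Jack's domain is down to {2}, so Jack = 2. So Priya, Dave can't be 2.
Priya has just one choice, so Priya = 1. So Dave can't be 1.
Dave must be 4 (only option left).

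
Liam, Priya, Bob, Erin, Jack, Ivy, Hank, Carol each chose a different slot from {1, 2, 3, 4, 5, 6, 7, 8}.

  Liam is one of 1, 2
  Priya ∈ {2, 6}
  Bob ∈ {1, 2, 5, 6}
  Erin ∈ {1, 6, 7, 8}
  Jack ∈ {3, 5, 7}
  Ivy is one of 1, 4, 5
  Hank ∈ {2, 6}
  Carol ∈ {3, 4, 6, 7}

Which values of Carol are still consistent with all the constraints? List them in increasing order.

3, 7

The 8 variables draw from only 8 values {1, 2, 3, 4, 5, 6, 7, 8}, so each is used; only Erin can be 8, hence Erin = 8.
The 2 variables Priya and Hank are confined to {2, 6}, which locks those values in; drop them from Liam, Bob, Carol.
Liam must be 1 (only option left). So Bob, Ivy can't be 1.
Bob's domain is down to {5}, so Bob = 5. So Jack, Ivy can't be 5.
Ivy's domain is down to {4}, so Ivy = 4. Strike 4 from Carol.
No further eliminations apply; Carol can still be any of 3, 7.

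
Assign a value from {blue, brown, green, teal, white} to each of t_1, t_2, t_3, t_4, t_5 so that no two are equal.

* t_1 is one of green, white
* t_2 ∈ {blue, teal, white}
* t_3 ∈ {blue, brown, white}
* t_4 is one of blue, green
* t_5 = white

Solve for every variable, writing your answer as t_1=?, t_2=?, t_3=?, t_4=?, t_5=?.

t_1=green, t_2=teal, t_3=brown, t_4=blue, t_5=white

t_5 must be white (only option left). Eliminate white elsewhere: t_1, t_2, t_3.
t_1 has just one choice, so t_1 = green. So t_4 can't be green.
t_4 has just one choice, so t_4 = blue. Remove blue from t_2, t_3.
t_2 must be teal (only option left).
t_3 has just one choice, so t_3 = brown.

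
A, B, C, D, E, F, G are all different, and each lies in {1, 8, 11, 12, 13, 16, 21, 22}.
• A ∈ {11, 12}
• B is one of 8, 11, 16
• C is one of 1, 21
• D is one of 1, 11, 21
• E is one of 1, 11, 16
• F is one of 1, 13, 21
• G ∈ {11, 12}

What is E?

16

The 7 variables draw from only 7 values {1, 8, 11, 12, 13, 16, 21}, so each is used; only B can be 8, hence B = 8.
Among the 6 still-open variables, 13 fits only F (and all 6 values in {1, 11, 12, 13, 16, 21} must be used), so F = 13.
The 5 still-open variables draw from only 5 values {1, 11, 12, 16, 21}, so each is used; only E can be 16, hence E = 16.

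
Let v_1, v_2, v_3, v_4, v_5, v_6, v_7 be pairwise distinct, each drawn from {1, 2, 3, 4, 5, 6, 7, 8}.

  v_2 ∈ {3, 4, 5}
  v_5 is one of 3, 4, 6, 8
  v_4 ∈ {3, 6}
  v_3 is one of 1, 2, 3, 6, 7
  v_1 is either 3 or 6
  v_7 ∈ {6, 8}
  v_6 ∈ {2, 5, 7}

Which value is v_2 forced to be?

5

The 2 variables v_1 and v_4 are confined to {3, 6}, which locks those values in; drop them from v_2, v_3, v_5, v_7.
v_7's domain is down to {8}, so v_7 = 8. Eliminate 8 elsewhere: v_5.
v_5's domain is down to {4}, so v_5 = 4. Eliminate 4 elsewhere: v_2.
So v_2 = 5.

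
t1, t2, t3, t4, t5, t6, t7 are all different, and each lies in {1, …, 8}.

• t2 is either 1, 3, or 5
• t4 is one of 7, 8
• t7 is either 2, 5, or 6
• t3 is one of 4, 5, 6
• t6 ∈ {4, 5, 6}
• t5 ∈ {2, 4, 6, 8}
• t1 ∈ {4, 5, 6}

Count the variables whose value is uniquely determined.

3

The 3 variables t1, t3, t6 are confined to {4, 5, 6}, which locks those values in; drop them from t2, t5, t7.
That leaves t7 = 2. So t5 can't be 2.
t5 must be 8 (only option left). Eliminate 8 elsewhere: t4.
That leaves t4 = 7.
Determined: t4=7, t5=8, t7=2. The other variables each still have more than one consistent value. That makes 3.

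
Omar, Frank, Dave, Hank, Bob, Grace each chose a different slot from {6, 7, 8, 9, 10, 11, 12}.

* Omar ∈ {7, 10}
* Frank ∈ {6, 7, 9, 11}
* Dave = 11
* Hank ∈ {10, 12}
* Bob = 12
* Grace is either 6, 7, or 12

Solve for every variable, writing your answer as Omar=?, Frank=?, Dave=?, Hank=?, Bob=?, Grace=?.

Omar=7, Frank=9, Dave=11, Hank=10, Bob=12, Grace=6

Dave's domain is down to {11}, so Dave = 11. So Frank can't be 11.
Bob must be 12 (only option left). Eliminate 12 elsewhere: Hank, Grace.
Hank has just one choice, so Hank = 10. Remove 10 from Omar.
Omar's domain is down to {7}, so Omar = 7. Remove 7 from Frank, Grace.
Grace must be 6 (only option left). So Frank can't be 6.
Frank has just one choice, so Frank = 9.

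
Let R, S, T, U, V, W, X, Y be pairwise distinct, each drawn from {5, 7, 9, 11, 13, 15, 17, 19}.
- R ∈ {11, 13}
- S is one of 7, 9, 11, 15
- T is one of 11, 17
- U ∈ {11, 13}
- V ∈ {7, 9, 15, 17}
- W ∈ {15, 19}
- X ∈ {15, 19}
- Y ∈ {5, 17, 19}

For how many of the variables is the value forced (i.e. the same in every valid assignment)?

The 8 variables together cover exactly {5, 7, 9, 11, 13, 15, 17, 19} — 8 values for 8 variables — and 5 appears only in Y's list, so Y = 5.
R and U share exactly the 2 values {11, 13}; by pigeonhole those values go to them, so strike 11, 13 from S, T.
That leaves T = 17. Remove 17 from V.
W and X between them cover only {15, 19} — a naked pair. Remove those values from S, V.
Determined: T=17, Y=5. The other variables each still have more than one consistent value. That makes 2.

2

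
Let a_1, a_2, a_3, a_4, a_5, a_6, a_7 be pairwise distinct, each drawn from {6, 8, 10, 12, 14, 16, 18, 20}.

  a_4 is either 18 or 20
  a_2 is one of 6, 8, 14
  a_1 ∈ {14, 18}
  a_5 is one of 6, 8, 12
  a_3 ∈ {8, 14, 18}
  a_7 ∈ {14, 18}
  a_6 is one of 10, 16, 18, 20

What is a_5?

12

a_1 and a_7 between them cover only {14, 18} — a naked pair. Remove those values from a_2, a_3, a_4, a_6.
a_3 must be 8 (only option left). Remove 8 from a_2, a_5.
a_4's domain is down to {20}, so a_4 = 20. Eliminate 20 elsewhere: a_6.
a_2 has just one choice, so a_2 = 6. Eliminate 6 elsewhere: a_5.
So a_5 = 12.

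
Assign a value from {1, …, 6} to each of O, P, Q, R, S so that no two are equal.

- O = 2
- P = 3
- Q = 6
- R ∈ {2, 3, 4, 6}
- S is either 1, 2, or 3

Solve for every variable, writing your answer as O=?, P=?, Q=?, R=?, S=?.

O=2, P=3, Q=6, R=4, S=1

O's domain is down to {2}, so O = 2. So R, S can't be 2.
P must be 3 (only option left). Strike 3 from R, S.
Q must be 6 (only option left). Strike 6 from R.
That leaves R = 4.
S's domain is down to {1}, so S = 1.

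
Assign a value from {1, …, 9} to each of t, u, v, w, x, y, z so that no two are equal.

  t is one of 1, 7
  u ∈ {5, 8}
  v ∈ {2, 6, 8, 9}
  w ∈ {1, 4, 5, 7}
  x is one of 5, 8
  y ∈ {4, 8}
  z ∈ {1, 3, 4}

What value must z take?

3

u and x between them cover only {5, 8} — a naked pair. Remove those values from v, w, y.
y has just one choice, so y = 4. So w, z can't be 4.
t and w share exactly the 2 values {1, 7}; by pigeonhole those values go to them, so strike 1, 7 from z.
So z = 3.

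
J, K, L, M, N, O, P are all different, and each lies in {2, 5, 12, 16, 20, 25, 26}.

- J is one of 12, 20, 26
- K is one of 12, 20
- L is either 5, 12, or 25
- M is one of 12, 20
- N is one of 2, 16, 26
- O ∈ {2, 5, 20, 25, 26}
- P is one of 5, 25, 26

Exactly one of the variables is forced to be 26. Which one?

J

The 7 variables draw from only 7 values {2, 5, 12, 16, 20, 25, 26}, so each is used; only N can be 16, hence N = 16.
The 6 still-open variables together cover exactly {2, 5, 12, 20, 25, 26} — 6 values for 6 variables — and 2 appears only in O's list, so O = 2.
K and M share exactly the 2 values {12, 20}; by pigeonhole those values go to them, so strike 12, 20 from J, L.
So 26 goes to J.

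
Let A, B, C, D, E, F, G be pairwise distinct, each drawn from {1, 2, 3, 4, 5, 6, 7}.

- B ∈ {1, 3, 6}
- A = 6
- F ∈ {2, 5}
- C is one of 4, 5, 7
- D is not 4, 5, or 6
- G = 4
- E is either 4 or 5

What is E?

A has just one choice, so A = 6. So B can't be 6.
G's domain is down to {4}, so G = 4. Remove 4 from C, E.
So E = 5.

5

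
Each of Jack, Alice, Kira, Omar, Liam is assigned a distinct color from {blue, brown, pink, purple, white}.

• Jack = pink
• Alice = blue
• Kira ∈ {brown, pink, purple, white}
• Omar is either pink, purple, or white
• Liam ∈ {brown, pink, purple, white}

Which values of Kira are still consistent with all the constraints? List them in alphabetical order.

Jack must be pink (only option left). Eliminate pink elsewhere: Kira, Omar, Liam.
Alice must be blue (only option left).
No further eliminations apply; Kira can still be any of brown, purple, white.

brown, purple, white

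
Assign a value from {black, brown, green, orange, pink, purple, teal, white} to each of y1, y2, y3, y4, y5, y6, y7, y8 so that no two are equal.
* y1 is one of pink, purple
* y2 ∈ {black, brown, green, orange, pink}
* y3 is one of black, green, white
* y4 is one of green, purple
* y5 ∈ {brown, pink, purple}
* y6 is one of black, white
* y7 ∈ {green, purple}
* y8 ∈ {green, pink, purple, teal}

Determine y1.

The 8 variables together cover exactly {black, brown, green, orange, pink, purple, teal, white} — 8 values for 8 variables — and orange appears only in y2's list, so y2 = orange.
Among the 7 still-open variables, brown fits only y5 (and all 7 values in {black, brown, green, pink, purple, teal, white} must be used), so y5 = brown.
The 6 still-open variables draw from only 6 values {black, green, pink, purple, teal, white}, so each is used; only y8 can be teal, hence y8 = teal.
Among the 5 still-open variables, pink fits only y1 (and all 5 values in {black, green, pink, purple, white} must be used), so y1 = pink.

pink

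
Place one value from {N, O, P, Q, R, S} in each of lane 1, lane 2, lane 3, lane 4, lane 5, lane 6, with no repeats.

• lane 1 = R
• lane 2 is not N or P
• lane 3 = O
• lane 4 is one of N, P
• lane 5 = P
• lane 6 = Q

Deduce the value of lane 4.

N

lane 1's domain is down to {R}, so lane 1 = R. Strike R from lane 2.
That leaves lane 3 = O. Strike O from lane 2.
lane 5 must be P (only option left). Eliminate P elsewhere: lane 4.
So lane 4 = N.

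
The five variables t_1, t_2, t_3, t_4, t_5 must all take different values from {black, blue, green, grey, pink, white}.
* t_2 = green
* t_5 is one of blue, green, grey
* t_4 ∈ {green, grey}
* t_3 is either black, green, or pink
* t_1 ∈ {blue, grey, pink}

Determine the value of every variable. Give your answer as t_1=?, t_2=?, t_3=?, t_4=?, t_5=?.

t_1=pink, t_2=green, t_3=black, t_4=grey, t_5=blue

t_2 has just one choice, so t_2 = green. Strike green from t_3, t_4, t_5.
t_4 must be grey (only option left). Strike grey from t_1, t_5.
t_5 has just one choice, so t_5 = blue. Strike blue from t_1.
t_1 has just one choice, so t_1 = pink. Remove pink from t_3.
t_3 has just one choice, so t_3 = black.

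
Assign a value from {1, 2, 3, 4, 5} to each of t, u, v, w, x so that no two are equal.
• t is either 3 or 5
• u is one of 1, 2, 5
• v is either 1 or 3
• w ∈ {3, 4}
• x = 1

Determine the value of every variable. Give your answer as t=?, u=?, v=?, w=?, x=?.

t=5, u=2, v=3, w=4, x=1

x has just one choice, so x = 1. So u, v can't be 1.
v must be 3 (only option left). Strike 3 from t, w.
w must be 4 (only option left).
That leaves t = 5. Eliminate 5 elsewhere: u.
u must be 2 (only option left).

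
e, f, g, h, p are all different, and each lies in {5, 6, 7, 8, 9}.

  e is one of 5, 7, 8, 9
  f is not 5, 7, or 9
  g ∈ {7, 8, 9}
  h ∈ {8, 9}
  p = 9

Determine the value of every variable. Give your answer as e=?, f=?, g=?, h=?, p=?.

e=5, f=6, g=7, h=8, p=9

p must be 9 (only option left). Eliminate 9 elsewhere: e, g, h.
h has just one choice, so h = 8. Eliminate 8 elsewhere: e, f, g.
f has just one choice, so f = 6.
g has just one choice, so g = 7. Eliminate 7 elsewhere: e.
That leaves e = 5.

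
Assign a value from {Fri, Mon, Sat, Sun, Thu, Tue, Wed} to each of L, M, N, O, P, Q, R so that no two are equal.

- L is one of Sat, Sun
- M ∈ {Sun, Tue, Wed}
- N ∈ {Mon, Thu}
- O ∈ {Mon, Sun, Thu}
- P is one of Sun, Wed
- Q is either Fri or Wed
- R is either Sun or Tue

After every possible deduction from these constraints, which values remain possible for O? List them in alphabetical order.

Among the 7 variables, Fri fits only Q (and all 7 values in {Fri, Mon, Sat, Sun, Thu, Tue, Wed} must be used), so Q = Fri.
The 6 still-open variables draw from only 6 values {Mon, Sat, Sun, Thu, Tue, Wed}, so each is used; only L can be Sat, hence L = Sat.
M, P, R between them cover only {Sun, Tue, Wed} — a naked triple. Remove those values from O.
No further eliminations apply; O can still be any of Mon, Thu.

Mon, Thu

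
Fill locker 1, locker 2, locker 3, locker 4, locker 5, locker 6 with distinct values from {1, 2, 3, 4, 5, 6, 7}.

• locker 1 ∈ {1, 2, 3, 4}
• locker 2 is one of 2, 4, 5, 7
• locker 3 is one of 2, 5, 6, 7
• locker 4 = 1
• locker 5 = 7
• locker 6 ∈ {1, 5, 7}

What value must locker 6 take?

locker 4's domain is down to {1}, so locker 4 = 1. Eliminate 1 elsewhere: locker 1, locker 6.
locker 5 has just one choice, so locker 5 = 7. So locker 2, locker 3, locker 6 can't be 7.
So locker 6 = 5.

5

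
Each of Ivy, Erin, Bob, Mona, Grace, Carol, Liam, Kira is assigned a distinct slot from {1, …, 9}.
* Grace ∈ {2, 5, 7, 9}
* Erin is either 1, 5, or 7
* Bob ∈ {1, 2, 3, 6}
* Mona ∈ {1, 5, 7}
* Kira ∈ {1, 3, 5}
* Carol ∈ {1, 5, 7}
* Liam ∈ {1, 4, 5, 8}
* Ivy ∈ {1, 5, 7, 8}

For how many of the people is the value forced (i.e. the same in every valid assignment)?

3

The 3 variables Erin, Mona, Carol are confined to {1, 5, 7}, which locks those values in; drop them from Ivy, Bob, Grace, Liam, Kira.
That leaves Ivy = 8. So Liam can't be 8.
That leaves Liam = 4.
Kira's domain is down to {3}, so Kira = 3. Strike 3 from Bob.
Determined: Ivy=8, Liam=4, Kira=3. The other people each still have more than one consistent value. That makes 3.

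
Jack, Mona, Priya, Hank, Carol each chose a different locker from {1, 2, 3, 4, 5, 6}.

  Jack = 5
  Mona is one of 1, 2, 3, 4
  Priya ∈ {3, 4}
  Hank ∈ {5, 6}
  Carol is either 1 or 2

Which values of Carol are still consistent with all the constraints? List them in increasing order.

1, 2

Jack's domain is down to {5}, so Jack = 5. Strike 5 from Hank.
Hank's domain is down to {6}, so Hank = 6.
No further eliminations apply; Carol can still be any of 1, 2.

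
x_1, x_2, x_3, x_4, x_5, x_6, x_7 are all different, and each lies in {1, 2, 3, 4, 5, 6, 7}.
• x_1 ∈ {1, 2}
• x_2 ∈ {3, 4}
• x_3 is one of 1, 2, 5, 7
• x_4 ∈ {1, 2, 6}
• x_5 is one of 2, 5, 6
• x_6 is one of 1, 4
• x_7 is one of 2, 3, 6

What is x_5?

Among the 7 variables, 7 fits only x_3 (and all 7 values in {1, 2, 3, 4, 5, 6, 7} must be used), so x_3 = 7.
The 6 still-open variables draw from only 6 values {1, 2, 3, 4, 5, 6}, so each is used; only x_5 can be 5, hence x_5 = 5.

5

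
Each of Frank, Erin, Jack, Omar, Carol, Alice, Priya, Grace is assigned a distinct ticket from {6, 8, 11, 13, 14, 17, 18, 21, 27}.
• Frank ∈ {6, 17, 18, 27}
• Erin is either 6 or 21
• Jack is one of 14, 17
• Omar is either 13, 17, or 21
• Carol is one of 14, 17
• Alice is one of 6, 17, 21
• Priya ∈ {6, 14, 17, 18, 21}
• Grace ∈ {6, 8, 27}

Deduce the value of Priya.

The 8 variables together cover exactly {6, 8, 13, 14, 17, 18, 21, 27} — 8 values for 8 variables — and 8 appears only in Grace's list, so Grace = 8.
Among the 7 still-open variables, 13 fits only Omar (and all 7 values in {6, 13, 14, 17, 18, 21, 27} must be used), so Omar = 13.
The 6 still-open variables draw from only 6 values {6, 14, 17, 18, 21, 27}, so each is used; only Frank can be 27, hence Frank = 27.
The 5 still-open variables draw from only 5 values {6, 14, 17, 18, 21}, so each is used; only Priya can be 18, hence Priya = 18.

18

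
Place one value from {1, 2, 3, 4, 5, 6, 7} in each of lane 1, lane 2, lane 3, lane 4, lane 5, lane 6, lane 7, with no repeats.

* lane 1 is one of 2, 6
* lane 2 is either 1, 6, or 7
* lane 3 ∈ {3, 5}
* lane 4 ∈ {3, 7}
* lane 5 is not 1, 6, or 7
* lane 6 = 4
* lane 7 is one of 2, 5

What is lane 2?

1

lane 6 has just one choice, so lane 6 = 4. So lane 5 can't be 4.
The 6 still-open variables draw from only 6 values {1, 2, 3, 5, 6, 7}, so each is used; only lane 2 can be 1, hence lane 2 = 1.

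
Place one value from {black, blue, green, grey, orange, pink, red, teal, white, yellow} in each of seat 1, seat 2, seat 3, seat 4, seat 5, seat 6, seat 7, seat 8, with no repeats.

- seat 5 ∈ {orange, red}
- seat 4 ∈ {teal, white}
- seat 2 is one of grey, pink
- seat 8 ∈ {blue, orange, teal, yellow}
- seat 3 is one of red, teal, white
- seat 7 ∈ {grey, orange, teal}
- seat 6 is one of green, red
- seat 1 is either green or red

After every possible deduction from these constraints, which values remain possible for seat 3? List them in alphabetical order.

The 2 variables seat 1 and seat 6 are confined to {green, red}, which locks those values in; drop them from seat 3, seat 5.
seat 5's domain is down to {orange}, so seat 5 = orange. Eliminate orange elsewhere: seat 7, seat 8.
seat 3 and seat 4 between them cover only {teal, white} — a naked pair. Remove those values from seat 7, seat 8.
seat 7 must be grey (only option left). Strike grey from seat 2.
seat 2 has just one choice, so seat 2 = pink.
No further eliminations apply; seat 3 can still be any of teal, white.

teal, white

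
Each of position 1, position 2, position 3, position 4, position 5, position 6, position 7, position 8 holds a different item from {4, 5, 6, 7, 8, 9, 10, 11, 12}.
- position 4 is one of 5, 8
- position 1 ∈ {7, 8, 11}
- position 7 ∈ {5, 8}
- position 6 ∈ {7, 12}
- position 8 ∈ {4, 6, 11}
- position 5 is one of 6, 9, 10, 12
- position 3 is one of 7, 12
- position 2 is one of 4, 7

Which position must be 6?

position 8

position 3 and position 6 between them cover only {7, 12} — a naked pair. Remove those values from position 1, position 2, position 5.
position 2 has just one choice, so position 2 = 4. Strike 4 from position 8.
The 2 variables position 4 and position 7 are confined to {5, 8}, which locks those values in; drop them from position 1.
That leaves position 1 = 11. So position 8 can't be 11.
So 6 goes to position 8.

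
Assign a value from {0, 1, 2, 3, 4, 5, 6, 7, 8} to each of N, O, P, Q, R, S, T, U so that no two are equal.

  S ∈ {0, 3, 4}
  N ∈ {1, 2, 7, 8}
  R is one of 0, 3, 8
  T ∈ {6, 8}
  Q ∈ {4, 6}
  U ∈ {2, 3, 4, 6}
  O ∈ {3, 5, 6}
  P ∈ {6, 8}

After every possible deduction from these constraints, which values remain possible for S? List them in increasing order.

0, 3

P and T between them cover only {6, 8} — a naked pair. Remove those values from N, O, Q, R, U.
That leaves Q = 4. Strike 4 from S, U.
R and S share exactly the 2 values {0, 3}; by pigeonhole those values go to them, so strike 0, 3 from O, U.
O must be 5 (only option left).
That leaves U = 2. Eliminate 2 elsewhere: N.
No further eliminations apply; S can still be any of 0, 3.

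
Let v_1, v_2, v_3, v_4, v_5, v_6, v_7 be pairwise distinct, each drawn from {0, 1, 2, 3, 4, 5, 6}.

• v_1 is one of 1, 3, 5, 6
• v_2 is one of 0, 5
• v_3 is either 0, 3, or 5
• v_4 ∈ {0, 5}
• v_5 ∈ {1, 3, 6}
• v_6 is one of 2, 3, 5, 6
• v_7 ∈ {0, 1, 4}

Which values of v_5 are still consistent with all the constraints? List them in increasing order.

1, 6

The 7 variables together cover exactly {0, 1, 2, 3, 4, 5, 6} — 7 values for 7 variables — and 2 appears only in v_6's list, so v_6 = 2.
Among the 6 still-open variables, 4 fits only v_7 (and all 6 values in {0, 1, 3, 4, 5, 6} must be used), so v_7 = 4.
v_2 and v_4 between them cover only {0, 5} — a naked pair. Remove those values from v_1, v_3.
v_3's domain is down to {3}, so v_3 = 3. Remove 3 from v_1, v_5.
No further eliminations apply; v_5 can still be any of 1, 6.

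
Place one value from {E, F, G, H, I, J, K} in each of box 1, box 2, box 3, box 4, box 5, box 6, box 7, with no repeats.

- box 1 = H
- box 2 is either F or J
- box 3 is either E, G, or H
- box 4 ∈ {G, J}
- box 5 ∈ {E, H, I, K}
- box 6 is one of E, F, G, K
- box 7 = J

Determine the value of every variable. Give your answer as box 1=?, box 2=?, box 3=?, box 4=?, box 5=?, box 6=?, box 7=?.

box 1 has just one choice, so box 1 = H. Eliminate H elsewhere: box 3, box 5.
box 7 must be J (only option left). Strike J from box 2, box 4.
box 2 must be F (only option left). Strike F from box 6.
box 4 has just one choice, so box 4 = G. Strike G from box 3, box 6.
box 3's domain is down to {E}, so box 3 = E. Remove E from box 5, box 6.
box 6 must be K (only option left). So box 5 can't be K.
box 5 has just one choice, so box 5 = I.

box 1=H, box 2=F, box 3=E, box 4=G, box 5=I, box 6=K, box 7=J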